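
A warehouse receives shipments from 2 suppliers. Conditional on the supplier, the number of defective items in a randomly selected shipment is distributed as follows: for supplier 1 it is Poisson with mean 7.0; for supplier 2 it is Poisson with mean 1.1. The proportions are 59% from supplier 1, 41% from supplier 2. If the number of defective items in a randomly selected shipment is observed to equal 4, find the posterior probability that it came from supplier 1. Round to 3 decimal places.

Likelihoods P(X=4 | ·): 1: 0.0912262; 2: 0.0203065.
Posterior ∝ prior × likelihood. Numerator for 1: 0.59·0.0912262 = 0.0538235.
Normalizing constant: 0.59·0.0912262 + 0.41·0.0203065 = 0.0621491.
P(1 | observation) = 0.0538235 / 0.0621491 = 0.866037.

0.866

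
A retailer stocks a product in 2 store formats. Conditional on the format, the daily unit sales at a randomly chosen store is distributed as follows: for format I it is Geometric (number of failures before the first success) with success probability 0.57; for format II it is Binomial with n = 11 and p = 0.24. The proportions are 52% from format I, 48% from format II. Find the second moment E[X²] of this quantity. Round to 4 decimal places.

For each component E[X²] = Var + (mean)², giving I: 1.89258; II: 8.976.
Overall E[X²] = 0.52·1.89258 + 0.48·8.976 = 5.29262.

5.2926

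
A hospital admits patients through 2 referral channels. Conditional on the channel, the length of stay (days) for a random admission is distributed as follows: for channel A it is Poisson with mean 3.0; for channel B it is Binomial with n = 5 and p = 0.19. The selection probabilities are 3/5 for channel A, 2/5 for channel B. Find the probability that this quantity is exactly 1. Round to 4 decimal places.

Conditional on each channel, P(X = 1): A: 0.149361; B: 0.408944.
By total probability, P(X = 1) = 0.6·0.149361 + 0.4·0.408944 = 0.253194.

0.2532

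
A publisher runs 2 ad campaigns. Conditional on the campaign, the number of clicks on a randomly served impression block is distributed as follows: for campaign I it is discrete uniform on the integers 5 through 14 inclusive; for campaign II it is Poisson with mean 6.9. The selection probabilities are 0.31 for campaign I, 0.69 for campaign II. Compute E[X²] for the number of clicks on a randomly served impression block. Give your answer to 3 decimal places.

For each component E[X²] = Var + (mean)², giving I: 98.5; II: 54.51.
Overall E[X²] = 0.31·98.5 + 0.69·54.51 = 68.1469.

68.147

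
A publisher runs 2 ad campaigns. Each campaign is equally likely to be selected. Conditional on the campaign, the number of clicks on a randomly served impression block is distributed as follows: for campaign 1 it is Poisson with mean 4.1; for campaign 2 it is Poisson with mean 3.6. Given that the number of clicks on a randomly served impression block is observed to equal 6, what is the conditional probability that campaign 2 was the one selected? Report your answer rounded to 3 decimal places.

0.430

Likelihoods P(X=6 | ·): 1: 0.109336; 2: 0.0826081.
Posterior ∝ prior × likelihood. Numerator for 2: 0.5·0.0826081 = 0.041304.
Normalizing constant: 0.5·0.109336 + 0.5·0.0826081 = 0.095972.
P(2 | observation) = 0.041304 / 0.095972 = 0.430376.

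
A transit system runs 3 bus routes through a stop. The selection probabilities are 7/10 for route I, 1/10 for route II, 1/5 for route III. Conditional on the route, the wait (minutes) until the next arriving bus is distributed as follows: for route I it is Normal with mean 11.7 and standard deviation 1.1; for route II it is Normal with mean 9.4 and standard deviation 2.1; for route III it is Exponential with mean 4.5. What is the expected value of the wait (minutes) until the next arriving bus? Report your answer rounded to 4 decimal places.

Component means — I: 11.7; II: 9.4; III: 4.5.
E[X] = 0.7·11.7 + 0.1·9.4 + 0.2·4.5 = 10.03.

10.0300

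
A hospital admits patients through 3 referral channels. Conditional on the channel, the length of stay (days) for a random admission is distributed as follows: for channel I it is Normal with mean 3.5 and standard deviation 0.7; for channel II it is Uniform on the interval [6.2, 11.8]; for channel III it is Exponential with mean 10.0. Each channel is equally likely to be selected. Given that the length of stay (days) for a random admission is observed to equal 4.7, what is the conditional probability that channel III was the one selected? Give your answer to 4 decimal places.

0.3228

Likelihoods f(4.7 | ·): I: 0.131119; II: 0; III: 0.0625002.
Posterior ∝ prior × likelihood. Numerator for III: 0.333333·0.0625002 = 0.0208334.
Normalizing constant: 0.333333·0.131119 + 0.333333·0 + 0.333333·0.0625002 = 0.0645397.
P(III | observation) = 0.0208334 / 0.0645397 = 0.3228.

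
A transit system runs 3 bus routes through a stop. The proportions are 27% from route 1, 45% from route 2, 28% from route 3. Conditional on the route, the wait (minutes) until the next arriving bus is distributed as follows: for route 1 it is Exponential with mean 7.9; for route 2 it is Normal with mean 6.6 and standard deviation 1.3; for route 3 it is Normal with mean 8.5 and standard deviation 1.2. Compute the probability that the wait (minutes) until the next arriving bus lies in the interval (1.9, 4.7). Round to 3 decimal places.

Conditional on each route, P(1.9 < X < 4.7): 1: 0.234632; 2: 0.0717839; 3: 0.000770966.
By total probability, P(1.9 < X < 4.7) = 0.27·0.234632 + 0.45·0.0717839 + 0.28·0.000770966 = 0.0958693.

0.096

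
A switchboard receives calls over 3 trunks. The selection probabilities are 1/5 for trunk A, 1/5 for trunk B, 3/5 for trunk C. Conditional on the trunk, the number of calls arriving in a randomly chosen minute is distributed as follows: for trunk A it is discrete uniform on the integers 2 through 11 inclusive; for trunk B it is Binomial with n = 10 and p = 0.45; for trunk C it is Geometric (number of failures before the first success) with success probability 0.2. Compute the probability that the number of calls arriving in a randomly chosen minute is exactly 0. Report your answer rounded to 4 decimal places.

Conditional on each trunk, P(X = 0): A: 0; B: 0.00253295; C: 0.2.
By total probability, P(X = 0) = 0.2·0 + 0.2·0.00253295 + 0.6·0.2 = 0.120507.

0.1205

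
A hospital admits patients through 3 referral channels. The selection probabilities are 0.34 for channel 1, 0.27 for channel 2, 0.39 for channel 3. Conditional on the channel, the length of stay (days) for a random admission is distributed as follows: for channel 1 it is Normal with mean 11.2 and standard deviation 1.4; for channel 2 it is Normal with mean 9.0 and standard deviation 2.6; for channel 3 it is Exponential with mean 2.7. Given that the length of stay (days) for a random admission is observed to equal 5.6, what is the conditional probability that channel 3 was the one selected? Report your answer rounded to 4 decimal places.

0.5070

Likelihoods f(5.6 | ·): 1: 9.5593e-05; 2: 0.0652532; 3: 0.0465455.
Posterior ∝ prior × likelihood. Numerator for 3: 0.39·0.0465455 = 0.0181527.
Normalizing constant: 0.34·9.5593e-05 + 0.27·0.0652532 + 0.39·0.0465455 = 0.0358036.
P(3 | observation) = 0.0181527 / 0.0358036 = 0.507008.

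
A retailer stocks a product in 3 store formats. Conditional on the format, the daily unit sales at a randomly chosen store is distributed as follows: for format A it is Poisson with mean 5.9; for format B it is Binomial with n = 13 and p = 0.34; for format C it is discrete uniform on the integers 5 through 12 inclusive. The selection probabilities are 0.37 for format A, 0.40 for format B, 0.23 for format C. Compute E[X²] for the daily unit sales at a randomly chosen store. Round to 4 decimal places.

41.8691

For each component E[X²] = Var + (mean)², giving A: 40.71; B: 22.4536; C: 77.5.
Overall E[X²] = 0.37·40.71 + 0.4·22.4536 + 0.23·77.5 = 41.8691.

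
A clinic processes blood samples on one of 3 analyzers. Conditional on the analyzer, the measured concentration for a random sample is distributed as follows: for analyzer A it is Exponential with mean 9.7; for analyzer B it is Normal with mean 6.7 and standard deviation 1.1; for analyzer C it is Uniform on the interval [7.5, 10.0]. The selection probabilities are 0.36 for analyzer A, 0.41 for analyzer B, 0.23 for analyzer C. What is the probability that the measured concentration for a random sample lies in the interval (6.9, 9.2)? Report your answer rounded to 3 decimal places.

Conditional on each analyzer, P(6.9 < X < 9.2): A: 0.103646; B: 0.416341; C: 0.68.
By total probability, P(6.9 < X < 9.2) = 0.36·0.103646 + 0.41·0.416341 + 0.23·0.68 = 0.364413.

0.364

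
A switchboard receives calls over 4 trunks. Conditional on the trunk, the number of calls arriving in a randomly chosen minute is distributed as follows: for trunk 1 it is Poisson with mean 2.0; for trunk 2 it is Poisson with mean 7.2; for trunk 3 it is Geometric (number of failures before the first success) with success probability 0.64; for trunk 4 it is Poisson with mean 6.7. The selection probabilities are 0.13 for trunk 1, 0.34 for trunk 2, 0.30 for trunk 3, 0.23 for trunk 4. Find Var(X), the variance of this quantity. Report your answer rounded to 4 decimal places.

13.5614

Per component, 1: μ=2, E[X²]=6; 2: μ=7.2, E[X²]=59.04; 3: μ=0.5625, E[X²]=1.19531; 4: μ=6.7, E[X²]=51.59.
E[X] = 0.13·2 + 0.34·7.2 + 0.3·0.5625 + 0.23·6.7 = 4.41775.
E[X²] = 0.13·6 + 0.34·59.04 + 0.3·1.19531 + 0.23·51.59 = 33.0779.
Var(X) = E[X²] − (E[X])² = 33.0779 − 19.5165 = 13.5614.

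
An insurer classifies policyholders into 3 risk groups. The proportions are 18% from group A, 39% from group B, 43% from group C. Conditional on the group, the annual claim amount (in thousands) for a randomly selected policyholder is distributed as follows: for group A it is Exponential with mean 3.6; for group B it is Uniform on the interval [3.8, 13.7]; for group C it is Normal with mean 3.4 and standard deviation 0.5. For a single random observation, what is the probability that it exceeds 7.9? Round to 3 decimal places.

Conditional on each group, P(X > 7.9): A: 0.11142; B: 0.585859; C: 0.
By total probability, P(X > 7.9) = 0.18·0.11142 + 0.39·0.585859 + 0.43·0 = 0.248541.

0.249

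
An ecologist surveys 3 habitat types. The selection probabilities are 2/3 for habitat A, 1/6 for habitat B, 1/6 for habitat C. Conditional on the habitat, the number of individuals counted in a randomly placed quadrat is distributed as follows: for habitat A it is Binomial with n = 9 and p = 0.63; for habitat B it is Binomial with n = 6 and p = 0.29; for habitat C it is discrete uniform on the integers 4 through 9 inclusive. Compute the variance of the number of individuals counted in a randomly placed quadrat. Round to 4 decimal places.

Per component, A: μ=5.67, E[X²]=34.2468; B: μ=1.74, E[X²]=4.263; C: μ=6.5, E[X²]=45.1667.
E[X] = 0.666667·5.67 + 0.166667·1.74 + 0.166667·6.5 = 5.15333.
E[X²] = 0.666667·34.2468 + 0.166667·4.263 + 0.166667·45.1667 = 31.0695.
Var(X) = E[X²] − (E[X])² = 31.0695 − 26.5568 = 4.51263.

4.5126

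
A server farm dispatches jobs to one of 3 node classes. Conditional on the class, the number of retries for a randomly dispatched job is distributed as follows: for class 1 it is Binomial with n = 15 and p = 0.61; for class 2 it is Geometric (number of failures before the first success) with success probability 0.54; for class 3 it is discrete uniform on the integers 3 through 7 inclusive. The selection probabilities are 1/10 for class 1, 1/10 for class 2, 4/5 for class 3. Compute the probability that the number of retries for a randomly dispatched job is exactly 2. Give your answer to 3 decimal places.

0.011

Conditional on each class, P(X = 2): 1: 0.000188664; 2: 0.114264; 3: 0.
By total probability, P(X = 2) = 0.1·0.000188664 + 0.1·0.114264 + 0.8·0 = 0.0114453.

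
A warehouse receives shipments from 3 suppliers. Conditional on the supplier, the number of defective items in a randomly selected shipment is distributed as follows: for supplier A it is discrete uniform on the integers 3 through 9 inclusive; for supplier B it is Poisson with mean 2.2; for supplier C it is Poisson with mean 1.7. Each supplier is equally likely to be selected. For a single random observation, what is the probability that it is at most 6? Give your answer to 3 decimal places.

0.854

Conditional on each supplier, P(X ≤ 6): A: 0.571429; B: 0.992539; C: 0.998125.
By total probability, P(X ≤ 6) = 0.333333·0.571429 + 0.333333·0.992539 + 0.333333·0.998125 = 0.854031.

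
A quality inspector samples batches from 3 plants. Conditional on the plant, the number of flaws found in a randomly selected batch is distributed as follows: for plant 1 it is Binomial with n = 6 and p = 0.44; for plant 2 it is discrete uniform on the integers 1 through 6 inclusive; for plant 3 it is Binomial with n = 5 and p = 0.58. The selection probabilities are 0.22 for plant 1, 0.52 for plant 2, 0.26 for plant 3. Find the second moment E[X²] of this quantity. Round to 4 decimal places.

12.2485

For each component E[X²] = Var + (mean)², giving 1: 8.448; 2: 15.1667; 3: 9.628.
Overall E[X²] = 0.22·8.448 + 0.52·15.1667 + 0.26·9.628 = 12.2485.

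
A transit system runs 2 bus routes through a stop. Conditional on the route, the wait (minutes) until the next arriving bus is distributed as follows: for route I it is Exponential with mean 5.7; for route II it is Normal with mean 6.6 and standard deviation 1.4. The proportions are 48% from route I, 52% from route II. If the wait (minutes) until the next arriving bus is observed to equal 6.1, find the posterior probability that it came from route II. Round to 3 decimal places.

Likelihoods f(6.1 | ·): I: 0.0601664; II: 0.267353.
Posterior ∝ prior × likelihood. Numerator for II: 0.52·0.267353 = 0.139023.
Normalizing constant: 0.48·0.0601664 + 0.52·0.267353 = 0.167903.
P(II | observation) = 0.139023 / 0.167903 = 0.827997.

0.828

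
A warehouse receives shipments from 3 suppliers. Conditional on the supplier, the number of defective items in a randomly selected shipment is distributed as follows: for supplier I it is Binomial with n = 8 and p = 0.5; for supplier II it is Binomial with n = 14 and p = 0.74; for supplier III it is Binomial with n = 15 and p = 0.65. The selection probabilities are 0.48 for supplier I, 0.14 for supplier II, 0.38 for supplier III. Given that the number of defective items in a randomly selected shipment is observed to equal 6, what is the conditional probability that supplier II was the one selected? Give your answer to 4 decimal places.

Likelihoods P(X=6 | ·): I: 0.109375; II: 0.0102975; III: 0.0297507.
Posterior ∝ prior × likelihood. Numerator for II: 0.14·0.0102975 = 0.00144165.
Normalizing constant: 0.48·0.109375 + 0.14·0.0102975 + 0.38·0.0297507 = 0.0652469.
P(II | observation) = 0.00144165 / 0.0652469 = 0.0220953.

0.0221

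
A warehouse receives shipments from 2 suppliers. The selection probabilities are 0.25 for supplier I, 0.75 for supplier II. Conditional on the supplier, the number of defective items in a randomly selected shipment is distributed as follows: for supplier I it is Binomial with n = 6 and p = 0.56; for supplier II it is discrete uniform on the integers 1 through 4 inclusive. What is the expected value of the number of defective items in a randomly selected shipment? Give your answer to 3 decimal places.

2.715

Component means — I: 3.36; II: 2.5.
E[X] = 0.25·3.36 + 0.75·2.5 = 2.715.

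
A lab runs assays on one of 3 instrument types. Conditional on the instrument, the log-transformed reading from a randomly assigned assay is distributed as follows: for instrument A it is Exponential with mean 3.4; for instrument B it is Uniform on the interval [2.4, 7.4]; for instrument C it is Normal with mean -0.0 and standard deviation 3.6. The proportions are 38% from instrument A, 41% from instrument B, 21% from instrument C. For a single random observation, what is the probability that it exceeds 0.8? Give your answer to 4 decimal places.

Conditional on each instrument, P(X > 0.8): A: 0.790338; B: 1; C: 0.41207.
By total probability, P(X > 0.8) = 0.38·0.790338 + 0.41·1 + 0.21·0.41207 = 0.796863.

0.7969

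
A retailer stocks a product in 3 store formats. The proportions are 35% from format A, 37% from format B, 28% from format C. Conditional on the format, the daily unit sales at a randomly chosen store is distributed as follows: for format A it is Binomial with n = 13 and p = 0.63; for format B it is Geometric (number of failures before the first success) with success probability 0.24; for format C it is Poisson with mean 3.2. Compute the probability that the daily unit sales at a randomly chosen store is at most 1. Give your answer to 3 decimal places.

Conditional on each format, P(X ≤ 1): A: 5.63501e-05; B: 0.4224; C: 0.171201.
By total probability, P(X ≤ 1) = 0.35·5.63501e-05 + 0.37·0.4224 + 0.28·0.171201 = 0.204244.

0.204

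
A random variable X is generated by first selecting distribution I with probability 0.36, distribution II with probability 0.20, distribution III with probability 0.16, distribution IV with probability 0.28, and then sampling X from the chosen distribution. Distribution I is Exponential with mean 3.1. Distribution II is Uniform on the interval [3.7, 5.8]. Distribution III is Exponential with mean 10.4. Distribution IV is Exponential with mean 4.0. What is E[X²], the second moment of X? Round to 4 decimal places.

For each component E[X²] = Var + (mean)², giving I: 19.22; II: 22.93; III: 216.32; IV: 32.
Overall E[X²] = 0.36·19.22 + 0.2·22.93 + 0.16·216.32 + 0.28·32 = 55.0764.

55.0764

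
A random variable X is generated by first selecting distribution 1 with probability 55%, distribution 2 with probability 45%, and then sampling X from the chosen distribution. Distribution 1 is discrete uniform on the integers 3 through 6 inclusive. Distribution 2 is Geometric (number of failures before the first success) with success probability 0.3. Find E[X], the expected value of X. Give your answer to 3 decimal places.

Component means — 1: 4.5; 2: 2.33333.
E[X] = 0.55·4.5 + 0.45·2.33333 = 3.525.

3.525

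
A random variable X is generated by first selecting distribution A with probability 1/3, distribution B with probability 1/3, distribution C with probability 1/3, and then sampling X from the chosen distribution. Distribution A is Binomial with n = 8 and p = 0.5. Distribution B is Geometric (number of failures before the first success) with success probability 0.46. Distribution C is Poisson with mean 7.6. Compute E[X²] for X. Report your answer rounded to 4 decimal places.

29.0967

For each component E[X²] = Var + (mean)², giving A: 18; B: 3.93006; C: 65.36.
Overall E[X²] = 0.333333·18 + 0.333333·3.93006 + 0.333333·65.36 = 29.0967.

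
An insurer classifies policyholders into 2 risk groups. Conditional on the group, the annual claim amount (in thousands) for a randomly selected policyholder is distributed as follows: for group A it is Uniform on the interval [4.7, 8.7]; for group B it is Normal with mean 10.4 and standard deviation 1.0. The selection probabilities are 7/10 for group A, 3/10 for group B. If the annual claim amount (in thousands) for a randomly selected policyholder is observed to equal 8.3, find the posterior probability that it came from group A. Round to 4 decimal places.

Likelihoods f(8.3 | ·): A: 0.25; B: 0.0439836.
Posterior ∝ prior × likelihood. Numerator for A: 0.7·0.25 = 0.175.
Normalizing constant: 0.7·0.25 + 0.3·0.0439836 = 0.188195.
P(A | observation) = 0.175 / 0.188195 = 0.929886.

0.9299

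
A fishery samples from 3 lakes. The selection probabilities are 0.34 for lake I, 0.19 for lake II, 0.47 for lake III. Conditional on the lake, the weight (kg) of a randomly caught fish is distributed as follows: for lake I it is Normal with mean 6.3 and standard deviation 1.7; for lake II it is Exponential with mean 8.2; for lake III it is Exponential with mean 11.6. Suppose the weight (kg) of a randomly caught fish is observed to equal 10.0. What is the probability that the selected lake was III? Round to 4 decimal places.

Likelihoods f(10.0 | ·): I: 0.02197; II: 0.0360212; III: 0.0364041.
Posterior ∝ prior × likelihood. Numerator for III: 0.47·0.0364041 = 0.0171099.
Normalizing constant: 0.34·0.02197 + 0.19·0.0360212 + 0.47·0.0364041 = 0.0314237.
P(III | observation) = 0.0171099 / 0.0314237 = 0.54449.

0.5445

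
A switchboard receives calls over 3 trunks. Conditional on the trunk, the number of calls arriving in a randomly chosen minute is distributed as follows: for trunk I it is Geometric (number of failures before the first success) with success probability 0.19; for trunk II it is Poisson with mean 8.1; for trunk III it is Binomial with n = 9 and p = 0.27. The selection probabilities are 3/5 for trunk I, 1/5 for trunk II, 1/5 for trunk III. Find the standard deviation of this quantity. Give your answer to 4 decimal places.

4.3466

Per component, I: μ=4.26316, E[X²]=40.6122; II: μ=8.1, E[X²]=73.71; III: μ=2.43, E[X²]=7.6788.
E[X] = 0.6·4.26316 + 0.2·8.1 + 0.2·2.43 = 4.66389.
E[X²] = 0.6·40.6122 + 0.2·73.71 + 0.2·7.6788 = 40.6451.
Var(X) = E[X²] − (E[X])² = 40.6451 − 21.7519 = 18.8932.
SD(X) = √18.8932 = 4.34663.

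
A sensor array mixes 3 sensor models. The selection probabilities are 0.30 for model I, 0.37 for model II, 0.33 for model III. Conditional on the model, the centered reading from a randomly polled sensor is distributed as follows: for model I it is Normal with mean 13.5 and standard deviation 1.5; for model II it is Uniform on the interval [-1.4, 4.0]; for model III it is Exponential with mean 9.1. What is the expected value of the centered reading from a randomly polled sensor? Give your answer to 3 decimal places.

Component means — I: 13.5; II: 1.3; III: 9.1.
E[X] = 0.3·13.5 + 0.37·1.3 + 0.33·9.1 = 7.534.

7.534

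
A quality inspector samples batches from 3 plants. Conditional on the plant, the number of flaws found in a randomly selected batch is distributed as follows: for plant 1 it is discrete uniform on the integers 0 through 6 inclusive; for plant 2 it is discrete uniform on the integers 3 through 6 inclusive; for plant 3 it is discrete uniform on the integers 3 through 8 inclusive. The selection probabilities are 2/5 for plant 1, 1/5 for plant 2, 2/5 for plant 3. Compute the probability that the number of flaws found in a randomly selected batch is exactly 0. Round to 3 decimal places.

0.057

Conditional on each plant, P(X = 0): 1: 0.142857; 2: 0; 3: 0.
By total probability, P(X = 0) = 0.4·0.142857 + 0.2·0 + 0.4·0 = 0.0571429.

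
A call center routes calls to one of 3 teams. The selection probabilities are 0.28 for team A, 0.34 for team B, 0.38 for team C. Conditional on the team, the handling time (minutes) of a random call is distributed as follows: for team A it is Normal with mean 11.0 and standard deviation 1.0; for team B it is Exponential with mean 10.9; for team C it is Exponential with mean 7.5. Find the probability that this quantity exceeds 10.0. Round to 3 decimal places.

0.472

Conditional on each team, P(X > 10.0): A: 0.841345; B: 0.399544; C: 0.263597.
By total probability, P(X > 10.0) = 0.28·0.841345 + 0.34·0.399544 + 0.38·0.263597 = 0.471588.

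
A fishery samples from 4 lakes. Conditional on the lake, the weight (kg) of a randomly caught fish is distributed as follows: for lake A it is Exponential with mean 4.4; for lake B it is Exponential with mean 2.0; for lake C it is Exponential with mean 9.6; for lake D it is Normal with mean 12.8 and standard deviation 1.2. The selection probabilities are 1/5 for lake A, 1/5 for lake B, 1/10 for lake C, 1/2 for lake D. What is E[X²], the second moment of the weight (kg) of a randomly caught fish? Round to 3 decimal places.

For each component E[X²] = Var + (mean)², giving A: 38.72; B: 8; C: 184.32; D: 165.28.
Overall E[X²] = 0.2·38.72 + 0.2·8 + 0.1·184.32 + 0.5·165.28 = 110.416.

110.416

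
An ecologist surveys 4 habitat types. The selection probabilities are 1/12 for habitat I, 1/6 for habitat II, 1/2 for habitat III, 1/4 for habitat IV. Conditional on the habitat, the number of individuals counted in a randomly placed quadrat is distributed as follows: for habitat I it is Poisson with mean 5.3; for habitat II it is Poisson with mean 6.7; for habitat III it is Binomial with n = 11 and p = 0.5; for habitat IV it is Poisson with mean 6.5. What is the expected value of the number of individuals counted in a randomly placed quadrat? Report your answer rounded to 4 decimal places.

Component means — I: 5.3; II: 6.7; III: 5.5; IV: 6.5.
E[X] = 0.0833333·5.3 + 0.166667·6.7 + 0.5·5.5 + 0.25·6.5 = 5.93333.

5.9333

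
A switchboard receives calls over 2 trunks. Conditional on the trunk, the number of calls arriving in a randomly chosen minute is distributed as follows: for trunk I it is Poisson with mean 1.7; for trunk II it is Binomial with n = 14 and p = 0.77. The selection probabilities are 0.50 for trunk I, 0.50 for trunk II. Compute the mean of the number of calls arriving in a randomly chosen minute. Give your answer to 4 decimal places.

6.2400

Component means — I: 1.7; II: 10.78.
E[X] = 0.5·1.7 + 0.5·10.78 = 6.24.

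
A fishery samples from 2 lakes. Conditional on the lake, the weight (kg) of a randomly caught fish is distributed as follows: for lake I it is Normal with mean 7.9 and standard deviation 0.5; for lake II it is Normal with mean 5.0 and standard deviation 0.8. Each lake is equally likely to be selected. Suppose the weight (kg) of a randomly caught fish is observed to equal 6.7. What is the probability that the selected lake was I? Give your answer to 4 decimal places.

0.4620

Likelihoods f(6.7 | ·): I: 0.0447891; II: 0.0521512.
Posterior ∝ prior × likelihood. Numerator for I: 0.5·0.0447891 = 0.0223945.
Normalizing constant: 0.5·0.0447891 + 0.5·0.0521512 = 0.0484701.
P(I | observation) = 0.0223945 / 0.0484701 = 0.462027.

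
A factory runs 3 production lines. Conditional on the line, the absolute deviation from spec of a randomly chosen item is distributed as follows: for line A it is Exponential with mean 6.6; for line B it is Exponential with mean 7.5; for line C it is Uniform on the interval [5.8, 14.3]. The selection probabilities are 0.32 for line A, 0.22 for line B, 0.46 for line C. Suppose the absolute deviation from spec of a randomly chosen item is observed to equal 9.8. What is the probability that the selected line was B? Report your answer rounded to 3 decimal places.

Likelihoods f(9.8 | ·): A: 0.0343237; B: 0.0360961; C: 0.117647.
Posterior ∝ prior × likelihood. Numerator for B: 0.22·0.0360961 = 0.00794115.
Normalizing constant: 0.32·0.0343237 + 0.22·0.0360961 + 0.46·0.117647 = 0.0730424.
P(B | observation) = 0.00794115 / 0.0730424 = 0.10872.

0.109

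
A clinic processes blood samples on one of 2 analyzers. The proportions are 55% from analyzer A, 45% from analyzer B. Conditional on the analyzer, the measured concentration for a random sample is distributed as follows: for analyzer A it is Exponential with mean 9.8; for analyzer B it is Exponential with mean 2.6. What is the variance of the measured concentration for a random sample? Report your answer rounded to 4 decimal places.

68.6944

Per component, A: μ=9.8, E[X²]=192.08; B: μ=2.6, E[X²]=13.52.
E[X] = 0.55·9.8 + 0.45·2.6 = 6.56.
E[X²] = 0.55·192.08 + 0.45·13.52 = 111.728.
Var(X) = E[X²] − (E[X])² = 111.728 − 43.0336 = 68.6944.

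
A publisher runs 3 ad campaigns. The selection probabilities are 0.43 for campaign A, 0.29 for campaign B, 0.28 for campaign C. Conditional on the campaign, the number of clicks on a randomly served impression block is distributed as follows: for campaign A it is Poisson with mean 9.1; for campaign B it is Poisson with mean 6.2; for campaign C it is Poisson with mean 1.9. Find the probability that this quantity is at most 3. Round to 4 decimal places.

Conditional on each campaign, P(X ≤ 3): A: 0.019776; B: 0.134229; C: 0.874702.
By total probability, P(X ≤ 3) = 0.43·0.019776 + 0.29·0.134229 + 0.28·0.874702 = 0.292347.

0.2923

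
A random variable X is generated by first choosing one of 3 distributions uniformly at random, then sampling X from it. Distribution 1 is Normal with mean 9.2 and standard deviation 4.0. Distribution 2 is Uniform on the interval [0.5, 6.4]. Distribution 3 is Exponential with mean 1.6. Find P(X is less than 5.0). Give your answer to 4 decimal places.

Conditional on each component, P(X < 5.0): 1: 0.146859; 2: 0.762712; 3: 0.956063.
By total probability, P(X < 5.0) = 0.333333·0.146859 + 0.333333·0.762712 + 0.333333·0.956063 = 0.621878.

0.6219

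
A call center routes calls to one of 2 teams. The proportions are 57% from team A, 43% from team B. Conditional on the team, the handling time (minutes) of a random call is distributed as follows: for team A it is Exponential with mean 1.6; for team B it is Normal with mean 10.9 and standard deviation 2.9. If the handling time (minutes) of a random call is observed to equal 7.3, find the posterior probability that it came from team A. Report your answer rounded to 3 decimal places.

0.120

Likelihoods f(7.3 | ·): A: 0.00652246; B: 0.0636624.
Posterior ∝ prior × likelihood. Numerator for A: 0.57·0.00652246 = 0.0037178.
Normalizing constant: 0.57·0.00652246 + 0.43·0.0636624 = 0.0310927.
P(A | observation) = 0.0037178 / 0.0310927 = 0.119572.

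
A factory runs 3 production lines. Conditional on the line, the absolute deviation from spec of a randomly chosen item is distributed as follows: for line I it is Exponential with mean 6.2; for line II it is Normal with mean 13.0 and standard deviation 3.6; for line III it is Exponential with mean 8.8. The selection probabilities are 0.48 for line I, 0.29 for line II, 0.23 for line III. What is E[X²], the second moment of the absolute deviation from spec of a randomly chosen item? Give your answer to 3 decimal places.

For each component E[X²] = Var + (mean)², giving I: 76.88; II: 181.96; III: 154.88.
Overall E[X²] = 0.48·76.88 + 0.29·181.96 + 0.23·154.88 = 125.293.

125.293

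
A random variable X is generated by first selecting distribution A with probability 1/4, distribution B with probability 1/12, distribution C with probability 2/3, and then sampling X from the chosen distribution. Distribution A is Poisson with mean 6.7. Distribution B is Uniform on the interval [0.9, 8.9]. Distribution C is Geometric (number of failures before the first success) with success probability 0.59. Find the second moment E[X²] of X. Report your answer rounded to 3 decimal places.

16.450

For each component E[X²] = Var + (mean)², giving A: 51.59; B: 29.3433; C: 1.66073.
Overall E[X²] = 0.25·51.59 + 0.0833333·29.3433 + 0.666667·1.66073 = 16.4499.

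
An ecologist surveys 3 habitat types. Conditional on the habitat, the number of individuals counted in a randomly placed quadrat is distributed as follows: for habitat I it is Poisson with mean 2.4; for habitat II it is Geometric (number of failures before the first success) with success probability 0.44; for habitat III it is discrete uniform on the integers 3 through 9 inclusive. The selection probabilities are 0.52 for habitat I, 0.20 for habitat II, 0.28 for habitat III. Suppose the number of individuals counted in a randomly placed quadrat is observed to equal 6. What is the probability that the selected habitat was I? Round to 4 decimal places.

Likelihoods P(X=6 | ·): I: 0.0240784; II: 0.01357; III: 0.142857.
Posterior ∝ prior × likelihood. Numerator for I: 0.52·0.0240784 = 0.0125208.
Normalizing constant: 0.52·0.0240784 + 0.2·0.01357 + 0.28·0.142857 = 0.0552348.
P(I | observation) = 0.0125208 / 0.0552348 = 0.226683.

0.2267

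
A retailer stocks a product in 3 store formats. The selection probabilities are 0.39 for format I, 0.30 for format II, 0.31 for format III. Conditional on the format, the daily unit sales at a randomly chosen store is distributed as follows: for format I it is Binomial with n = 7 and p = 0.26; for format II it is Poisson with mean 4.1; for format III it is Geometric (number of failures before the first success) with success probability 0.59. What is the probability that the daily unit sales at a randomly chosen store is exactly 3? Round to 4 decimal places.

Conditional on each format, P(X = 3): I: 0.184465; II: 0.190368; III: 0.0406634.
By total probability, P(X = 3) = 0.39·0.184465 + 0.3·0.190368 + 0.31·0.0406634 = 0.141657.

0.1417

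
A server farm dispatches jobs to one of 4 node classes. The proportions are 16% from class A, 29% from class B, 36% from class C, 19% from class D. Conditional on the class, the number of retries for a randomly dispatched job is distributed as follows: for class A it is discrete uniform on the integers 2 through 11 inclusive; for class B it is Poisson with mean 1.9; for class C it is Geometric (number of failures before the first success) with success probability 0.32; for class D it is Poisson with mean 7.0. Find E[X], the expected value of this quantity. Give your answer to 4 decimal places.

Component means — A: 6.5; B: 1.9; C: 2.125; D: 7.
E[X] = 0.16·6.5 + 0.29·1.9 + 0.36·2.125 + 0.19·7 = 3.686.

3.6860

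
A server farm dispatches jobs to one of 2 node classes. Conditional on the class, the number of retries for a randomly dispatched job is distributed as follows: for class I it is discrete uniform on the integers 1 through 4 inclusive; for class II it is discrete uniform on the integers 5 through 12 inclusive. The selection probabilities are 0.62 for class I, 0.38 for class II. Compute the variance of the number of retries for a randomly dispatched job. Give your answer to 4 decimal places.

11.2516

Per component, I: μ=2.5, E[X²]=7.5; II: μ=8.5, E[X²]=77.5.
E[X] = 0.62·2.5 + 0.38·8.5 = 4.78.
E[X²] = 0.62·7.5 + 0.38·77.5 = 34.1.
Var(X) = E[X²] − (E[X])² = 34.1 − 22.8484 = 11.2516.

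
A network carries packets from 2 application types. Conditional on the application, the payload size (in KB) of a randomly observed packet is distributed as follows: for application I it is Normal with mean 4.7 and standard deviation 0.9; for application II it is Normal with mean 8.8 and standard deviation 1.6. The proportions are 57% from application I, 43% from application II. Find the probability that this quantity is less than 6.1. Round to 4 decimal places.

0.5555

Conditional on each application, P(X < 6.1): I: 0.940093; II: 0.0457536.
By total probability, P(X < 6.1) = 0.57·0.940093 + 0.43·0.0457536 = 0.555527.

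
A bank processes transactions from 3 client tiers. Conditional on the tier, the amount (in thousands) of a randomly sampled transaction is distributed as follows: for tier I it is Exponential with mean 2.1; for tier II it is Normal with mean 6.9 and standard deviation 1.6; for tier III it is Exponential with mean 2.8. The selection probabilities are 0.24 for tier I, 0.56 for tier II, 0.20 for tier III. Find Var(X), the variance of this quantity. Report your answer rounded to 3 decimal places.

Per component, I: μ=2.1, E[X²]=8.82; II: μ=6.9, E[X²]=50.17; III: μ=2.8, E[X²]=15.68.
E[X] = 0.24·2.1 + 0.56·6.9 + 0.2·2.8 = 4.928.
E[X²] = 0.24·8.82 + 0.56·50.17 + 0.2·15.68 = 33.348.
Var(X) = E[X²] − (E[X])² = 33.348 − 24.2852 = 9.06282.

9.063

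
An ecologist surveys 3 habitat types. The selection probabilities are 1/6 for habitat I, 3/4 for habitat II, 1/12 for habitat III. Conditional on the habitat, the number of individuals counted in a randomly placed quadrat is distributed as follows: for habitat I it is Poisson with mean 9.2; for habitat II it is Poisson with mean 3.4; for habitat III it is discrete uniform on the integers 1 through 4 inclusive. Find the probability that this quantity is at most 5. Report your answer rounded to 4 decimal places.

0.7536

Conditional on each habitat, P(X ≤ 5): I: 0.104074; II: 0.870542; III: 1.
By total probability, P(X ≤ 5) = 0.166667·0.104074 + 0.75·0.870542 + 0.0833333·1 = 0.753586.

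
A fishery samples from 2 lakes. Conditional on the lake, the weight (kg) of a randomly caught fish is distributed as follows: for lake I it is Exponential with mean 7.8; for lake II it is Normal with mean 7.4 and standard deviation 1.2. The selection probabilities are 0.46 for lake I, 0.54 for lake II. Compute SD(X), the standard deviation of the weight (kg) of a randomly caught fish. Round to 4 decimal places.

Per component, I: μ=7.8, E[X²]=121.68; II: μ=7.4, E[X²]=56.2.
E[X] = 0.46·7.8 + 0.54·7.4 = 7.584.
E[X²] = 0.46·121.68 + 0.54·56.2 = 86.3208.
Var(X) = E[X²] − (E[X])² = 86.3208 − 57.5171 = 28.8037.
SD(X) = √28.8037 = 5.36691.

5.3669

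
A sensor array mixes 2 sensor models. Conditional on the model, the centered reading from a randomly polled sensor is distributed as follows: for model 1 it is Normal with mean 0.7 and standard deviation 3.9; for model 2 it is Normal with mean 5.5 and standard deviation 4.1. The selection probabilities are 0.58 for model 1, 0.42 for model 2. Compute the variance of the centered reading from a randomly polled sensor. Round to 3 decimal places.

21.495

Per component, 1: μ=0.7, E[X²]=15.7; 2: μ=5.5, E[X²]=47.06.
E[X] = 0.58·0.7 + 0.42·5.5 = 2.716.
E[X²] = 0.58·15.7 + 0.42·47.06 = 28.8712.
Var(X) = E[X²] − (E[X])² = 28.8712 − 7.37666 = 21.4945.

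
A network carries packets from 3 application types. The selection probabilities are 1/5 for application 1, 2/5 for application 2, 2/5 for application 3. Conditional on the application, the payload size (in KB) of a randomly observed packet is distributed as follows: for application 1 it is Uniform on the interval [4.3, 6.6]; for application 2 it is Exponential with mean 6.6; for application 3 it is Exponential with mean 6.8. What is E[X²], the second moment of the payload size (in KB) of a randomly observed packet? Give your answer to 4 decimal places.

For each component E[X²] = Var + (mean)², giving 1: 30.1433; 2: 87.12; 3: 92.48.
Overall E[X²] = 0.2·30.1433 + 0.4·87.12 + 0.4·92.48 = 77.8687.

77.8687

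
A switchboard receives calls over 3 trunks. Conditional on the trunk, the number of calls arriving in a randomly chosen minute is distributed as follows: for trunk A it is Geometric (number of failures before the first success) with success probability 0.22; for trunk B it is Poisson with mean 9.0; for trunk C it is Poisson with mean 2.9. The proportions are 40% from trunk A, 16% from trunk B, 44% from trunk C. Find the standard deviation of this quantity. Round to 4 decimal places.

3.7094

Per component, A: μ=3.54545, E[X²]=28.686; B: μ=9, E[X²]=90; C: μ=2.9, E[X²]=11.31.
E[X] = 0.4·3.54545 + 0.16·9 + 0.44·2.9 = 4.13418.
E[X²] = 0.4·28.686 + 0.16·90 + 0.44·11.31 = 30.8508.
Var(X) = E[X²] − (E[X])² = 30.8508 − 17.0915 = 13.7593.
SD(X) = √13.7593 = 3.70936.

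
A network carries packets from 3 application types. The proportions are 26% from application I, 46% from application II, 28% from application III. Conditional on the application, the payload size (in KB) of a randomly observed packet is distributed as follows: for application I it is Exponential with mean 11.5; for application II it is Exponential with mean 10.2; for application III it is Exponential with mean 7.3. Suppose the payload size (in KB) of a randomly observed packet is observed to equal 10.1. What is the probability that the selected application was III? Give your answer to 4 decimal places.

Likelihoods f(10.1 | ·): I: 0.0361309; II: 0.0364219; III: 0.0343403.
Posterior ∝ prior × likelihood. Numerator for III: 0.28·0.0343403 = 0.00961528.
Normalizing constant: 0.26·0.0361309 + 0.46·0.0364219 + 0.28·0.0343403 = 0.0357634.
P(III | observation) = 0.00961528 / 0.0357634 = 0.268858.

0.2689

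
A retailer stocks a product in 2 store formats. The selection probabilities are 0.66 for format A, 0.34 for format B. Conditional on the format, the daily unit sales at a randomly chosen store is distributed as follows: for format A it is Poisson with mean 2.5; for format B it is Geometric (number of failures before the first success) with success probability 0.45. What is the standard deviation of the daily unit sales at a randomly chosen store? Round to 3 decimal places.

Per component, A: μ=2.5, E[X²]=8.75; B: μ=1.22222, E[X²]=4.20988.
E[X] = 0.66·2.5 + 0.34·1.22222 = 2.06556.
E[X²] = 0.66·8.75 + 0.34·4.20988 = 7.20636.
Var(X) = E[X²] − (E[X])² = 7.20636 − 4.26652 = 2.93984.
SD(X) = √2.93984 = 1.7146.

1.715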